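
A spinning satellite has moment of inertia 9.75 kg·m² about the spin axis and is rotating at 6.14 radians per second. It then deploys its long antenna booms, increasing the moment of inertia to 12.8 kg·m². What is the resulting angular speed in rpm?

With no external torque about the axis, L is conserved: I₁ω₁ = I₂ω₂.
ω₂ = I₁ω₁ / I₂ = (9.750)(6.14 rad/s) / (12.80) = 4.677 rad/s = 44.66 rpm.

ω₂ ≈ 44.7 rpm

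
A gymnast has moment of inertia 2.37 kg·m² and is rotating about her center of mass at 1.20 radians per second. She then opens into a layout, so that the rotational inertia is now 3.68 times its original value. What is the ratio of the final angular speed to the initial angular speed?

ω₂/ω₁ ≈ 0.272

Angular momentum about the spin axis is conserved since the torque about it is zero.
I₂ = 3.68 × 2.37 = 8.722 kg·m².
ω₂/ω₁ = I₁/I₂ = 2.370 / 8.722 = 0.2717.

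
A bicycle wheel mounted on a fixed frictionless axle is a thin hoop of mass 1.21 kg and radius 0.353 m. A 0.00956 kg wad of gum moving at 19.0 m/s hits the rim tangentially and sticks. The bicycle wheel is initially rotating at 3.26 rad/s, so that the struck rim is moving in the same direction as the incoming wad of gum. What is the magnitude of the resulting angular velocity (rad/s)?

|ω_f| ≈ 3.66 rad/s

About the axle the impulsive forces during the collision are internal, so angular momentum about that axis is conserved.
I_p = (1.21)(0.353)² = 0.1508 kg·m². Taking the sense of the wad of gum's angular momentum as positive, L_{wad} = m v R = (0.00956)(19.0)(0.353) = 0.06412 kg·m²/s.
L_i = +I_p ω_p + m v R = +(0.1508)(3.26) + 0.06412 = 0.5557 kg·m²/s.
After sticking, I_f = I_p + m R² = 0.1508 + (0.00956)(0.353)² = 0.1520 kg·m².
ω_f = L_i / I_f = 0.5557 / 0.1520 = 3.656 rad/s.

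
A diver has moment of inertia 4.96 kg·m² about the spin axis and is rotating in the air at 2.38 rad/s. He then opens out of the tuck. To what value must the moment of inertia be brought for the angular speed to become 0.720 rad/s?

I₂ ≈ 16.4 kg·m²

No external torque acts about the spin axis, so angular momentum is conserved.
I₂ = I₁ω₁ / ω₂ = (4.96)(2.38) / (0.720) = 16.40 kg·m².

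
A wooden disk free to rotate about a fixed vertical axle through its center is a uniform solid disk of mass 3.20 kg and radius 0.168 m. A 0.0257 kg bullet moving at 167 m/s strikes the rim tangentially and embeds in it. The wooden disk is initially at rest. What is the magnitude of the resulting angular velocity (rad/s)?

The axle reaction passes through the axle and exerts no torque about it; angular momentum about the axle is conserved through the impact.
I_p = ½(3.20)(0.168)² = 0.04516 kg·m². Taking the sense of the bullet's angular momentum as positive, L_{bullet} = m v R = (0.0257)(167)(0.168) = 0.7210 kg·m²/s.
L_i = 0 + 0.7210 = 0.7210 kg·m²/s.
After sticking, I_f = I_p + m R² = 0.04516 + (0.0257)(0.168)² = 0.04588 kg·m².
ω_f = L_i / I_f = 0.7210 / 0.04588 = 15.71 rad/s.

|ω_f| ≈ 15.7 rad/s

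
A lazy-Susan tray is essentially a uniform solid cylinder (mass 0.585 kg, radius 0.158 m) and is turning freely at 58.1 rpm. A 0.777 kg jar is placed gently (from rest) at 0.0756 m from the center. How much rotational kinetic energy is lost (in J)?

The added mass arrives with no angular momentum about the center, and any external torque about the center is negligible, so the system's angular momentum is conserved.
I_p = ½(0.585)(0.158)² = 0.007302 kg·m².
Added inertia Σmr² = (0.777)(0.0756)² = 0.004441 kg·m²; I_f = 0.007302 + 0.004441 = 0.01174 kg·m².
ω_f = I_p ω_i / I_f = (0.007302)(58.1) / 0.01174 = 36.13 rpm.
KE_i = ½(0.007302)(6.084 rad/s)² = 0.1352 J; KE_f = ½(0.01174)(3.783)² = 0.08404 J.

energy lost ≈ 0.0511 J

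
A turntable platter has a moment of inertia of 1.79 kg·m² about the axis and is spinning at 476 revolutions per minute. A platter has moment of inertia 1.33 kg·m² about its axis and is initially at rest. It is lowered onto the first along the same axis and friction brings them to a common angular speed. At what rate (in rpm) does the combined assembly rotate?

No external torque acts about the common axis, so total angular momentum is conserved.
Taking A's sense as positive: L = (1.790)(476) = 852.0 kg·m²·rpm.
Combined I = 1.790 + 1.330 = 3.120 kg·m².
ω_f = L / I = 852.0 / 3.120 = 273.1 rpm.

|ω_f| ≈ 273 rpm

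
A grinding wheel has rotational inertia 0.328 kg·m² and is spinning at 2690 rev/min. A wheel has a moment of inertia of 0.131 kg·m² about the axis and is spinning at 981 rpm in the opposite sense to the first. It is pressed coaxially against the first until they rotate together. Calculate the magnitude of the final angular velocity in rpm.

|ω_f| ≈ 1640 rpm

The coupling torques are internal; angular momentum about the shared axis is conserved.
Taking A's sense as positive: L = (0.3280)(2690) − (0.1310)(981) = 753.8 kg·m²·rpm.
Combined I = 0.3280 + 0.1310 = 0.4590 kg·m².
ω_f = L / I = 753.8 / 0.4590 = 1642 rpm.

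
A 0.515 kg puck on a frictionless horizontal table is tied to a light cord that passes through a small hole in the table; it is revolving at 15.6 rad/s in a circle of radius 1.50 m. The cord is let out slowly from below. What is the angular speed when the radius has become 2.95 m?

The constraining force is radial, so m r² ω about the center is conserved.
ω₂ = ω₁ (r₁/r₂)² = (15.6)(1.50/2.95)² = 4.033 rad/s.

ω₂ ≈ 4.03 rad/s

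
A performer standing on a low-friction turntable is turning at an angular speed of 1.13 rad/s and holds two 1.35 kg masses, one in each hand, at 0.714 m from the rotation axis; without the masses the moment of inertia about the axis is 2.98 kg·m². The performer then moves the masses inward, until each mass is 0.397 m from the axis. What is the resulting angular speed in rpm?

ω₂ ≈ 13.8 rpm

Angular momentum about the spin axis is conserved since the torque about it is zero.
I₁ = 2.98 + 2(1.35)(0.714)² = 4.356 kg·m²; I₂ = 2.98 + 2(1.35)(0.397)² = 3.406 kg·m².
ω₂ = I₁ω₁ / I₂ = (4.356)(1.13 rad/s) / (3.406) = 1.446 rad/s = 13.80 rpm.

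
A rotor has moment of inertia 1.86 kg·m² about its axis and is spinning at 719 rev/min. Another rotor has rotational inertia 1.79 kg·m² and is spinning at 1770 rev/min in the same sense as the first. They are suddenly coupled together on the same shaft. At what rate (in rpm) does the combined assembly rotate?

|ω_f| ≈ 1230 rpm

No external torque acts about the common axis, so total angular momentum is conserved.
Taking A's sense as positive: L = (1.860)(719) + (1.790)(1770) = 4506 kg·m²·rpm.
Combined I = 1.860 + 1.790 = 3.650 kg·m².
ω_f = L / I = 4506 / 3.650 = 1234 rpm.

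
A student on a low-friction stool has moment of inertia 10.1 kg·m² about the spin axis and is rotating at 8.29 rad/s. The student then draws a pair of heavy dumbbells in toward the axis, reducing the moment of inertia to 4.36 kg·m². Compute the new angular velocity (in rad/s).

ω₂ ≈ 19.2 rad/s

Angular momentum about the spin axis is conserved since the torque about it is zero.
ω₂ = I₁ω₁ / I₂ = (10.10)(8.29 rad/s) / (4.360) = 19.20 rad/s.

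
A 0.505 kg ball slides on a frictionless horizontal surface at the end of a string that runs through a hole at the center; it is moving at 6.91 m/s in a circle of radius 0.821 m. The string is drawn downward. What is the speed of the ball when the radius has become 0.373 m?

v₂ ≈ 15.2 m/s

Central (radial) force ⇒ zero torque about the center ⇒ m v r is constant.
v₂ = v₁ r₁ / r₂ = (6.91)(0.821) / (0.373) = 15.21 m/s.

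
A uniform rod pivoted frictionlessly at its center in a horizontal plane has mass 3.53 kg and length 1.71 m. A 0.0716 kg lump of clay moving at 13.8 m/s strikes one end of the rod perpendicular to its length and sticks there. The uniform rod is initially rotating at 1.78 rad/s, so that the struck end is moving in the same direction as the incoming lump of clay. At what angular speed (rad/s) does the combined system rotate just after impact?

|ω_f| ≈ 2.60 rad/s

The axle reaction passes through the pivot and exerts no torque about it; angular momentum about the pivot is conserved through the impact.
I_p = (1/12)(3.53)(1.71)² = 0.8602 kg·m². Taking the sense of the lump of clay's angular momentum as positive, L_{lump} = m v R = (0.0716)(13.8)(1.71/2) = 0.8448 kg·m²/s.
L_i = +I_p ω_p + m v R = +(0.8602)(1.78) + 0.8448 = 2.376 kg·m²/s.
After sticking, I_f = I_p + m R² = 0.8602 + (0.0716)(1.71/2)² = 0.9125 kg·m².
ω_f = L_i / I_f = 2.376 / 0.9125 = 2.604 rad/s.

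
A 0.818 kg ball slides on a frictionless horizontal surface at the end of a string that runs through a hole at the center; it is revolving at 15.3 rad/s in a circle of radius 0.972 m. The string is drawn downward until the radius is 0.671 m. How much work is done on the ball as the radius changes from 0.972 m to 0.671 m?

W ≈ 99.4 J

The constraining force is radial, so m r² ω about the center is conserved.
ω₂ = ω₁ (r₁/r₂)² = (15.3)(0.972/0.671)² = 32.11 rad/s.
W = ΔKE = ½m(v₂² − v₁²) = 99.36 J.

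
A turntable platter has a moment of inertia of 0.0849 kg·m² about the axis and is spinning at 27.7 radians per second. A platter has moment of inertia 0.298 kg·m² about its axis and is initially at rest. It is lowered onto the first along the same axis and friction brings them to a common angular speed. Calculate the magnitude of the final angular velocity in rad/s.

The coupling torques are internal; angular momentum about the shared axis is conserved.
Taking A's sense as positive: L = (0.08490)(27.7) = 2.352 kg·m²·rad/s.
Combined I = 0.08490 + 0.2980 = 0.3829 kg·m².
ω_f = L / I = 2.352 / 0.3829 = 6.142 rad/s.

|ω_f| ≈ 6.14 rad/s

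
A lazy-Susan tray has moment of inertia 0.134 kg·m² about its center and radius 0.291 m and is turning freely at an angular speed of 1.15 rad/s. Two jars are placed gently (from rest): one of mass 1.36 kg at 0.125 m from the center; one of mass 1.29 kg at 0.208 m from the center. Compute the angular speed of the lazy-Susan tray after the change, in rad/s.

ω_f ≈ 0.730 rad/s

The added mass arrives with no angular momentum about the center, and any external torque about the center is negligible, so the system's angular momentum is conserved.
Added inertia Σmr² = (1.36)(0.125)² + (1.29)(0.208)² = 0.07706 kg·m²; I_f = 0.1340 + 0.07706 = 0.2111 kg·m².
ω_f = I_p ω_i / I_f = (0.1340)(1.15) / 0.2111 = 0.7301 rad/s.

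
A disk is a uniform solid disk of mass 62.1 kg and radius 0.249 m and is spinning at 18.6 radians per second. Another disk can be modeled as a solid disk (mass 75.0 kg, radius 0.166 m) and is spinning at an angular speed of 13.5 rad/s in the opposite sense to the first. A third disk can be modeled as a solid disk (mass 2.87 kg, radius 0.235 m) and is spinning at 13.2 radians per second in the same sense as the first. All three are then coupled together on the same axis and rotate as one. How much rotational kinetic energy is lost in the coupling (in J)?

ΔKE lost ≈ 348 J

No external torque acts about the common axis, so total angular momentum is conserved.
Moments of inertia: I_A = ½(62.1)(0.249)² = 1.925 kg·m²; I_B = ½(75.0)(0.166)² = 1.033 kg·m²; I_C = ½(2.87)(0.235)² = 0.07925 kg·m².
Taking A's sense as positive: L = (1.925)(18.6) − (1.033)(13.5) + (0.07925)(13.2) = 22.90 kg·m²·rad/s.
Combined I = 1.925 + 1.033 + 0.07925 = 3.038 kg·m².
ω_f = L / I = 22.90 / 3.038 = 7.540 rad/s.
KE_i = ½ΣIω² = 434.1 J; KE_f = ½(3.038)(7.540)² = 86.34 J.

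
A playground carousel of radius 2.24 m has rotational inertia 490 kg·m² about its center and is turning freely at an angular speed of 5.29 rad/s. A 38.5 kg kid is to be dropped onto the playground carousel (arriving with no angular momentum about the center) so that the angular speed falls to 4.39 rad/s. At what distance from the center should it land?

r ≈ 1.62 m

The added mass arrives with no angular momentum about the center, and any external torque about the center is negligible, so the system's angular momentum is conserved.
I_p ω_i = (I_p + m r²) ω_f ⇒ m r² = I_p(ω_i/ω_f − 1) = 490.0(5.29/4.39 − 1) = 100.5 kg·m².
r = √(100.5/38.5) = 1.615 m.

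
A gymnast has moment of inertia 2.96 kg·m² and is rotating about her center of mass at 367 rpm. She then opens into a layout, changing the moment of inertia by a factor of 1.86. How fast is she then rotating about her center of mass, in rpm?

No external torque acts about the spin axis, so angular momentum is conserved.
I₂ = 1.86 × 2.96 = 5.506 kg·m².
ω₂ = I₁ω₁ / I₂ = (2.960)(367 rpm) / (5.506) = 197.3 rpm.

ω₂ ≈ 197 rpm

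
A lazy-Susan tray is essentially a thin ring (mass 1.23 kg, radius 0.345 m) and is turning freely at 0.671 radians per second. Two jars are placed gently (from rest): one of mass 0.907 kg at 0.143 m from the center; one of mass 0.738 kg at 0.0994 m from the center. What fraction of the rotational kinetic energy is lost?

The added mass arrives with no angular momentum about the center, and any external torque about the center is negligible, so the system's angular momentum is conserved.
I_p = (1.23)(0.345)² = 0.1464 kg·m².
Added inertia Σmr² = (0.907)(0.143)² + (0.738)(0.0994)² = 0.02584 kg·m²; I_f = 0.1464 + 0.02584 = 0.1722 kg·m².
ω_f = I_p ω_i / I_f = (0.1464)(0.671) / 0.1722 = 0.5703 rad/s.
KE_i = ½(0.1464)(0.6710 rad/s)² = 0.03296 J; KE_f = ½(0.1722)(0.5703)² = 0.02801 J.
Fraction lost = 0.1500.

fraction ≈ 0.150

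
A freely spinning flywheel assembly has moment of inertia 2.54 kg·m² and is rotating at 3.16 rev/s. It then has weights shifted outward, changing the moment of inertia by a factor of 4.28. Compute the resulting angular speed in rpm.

With no external torque about the axis, L is conserved: I₁ω₁ = I₂ω₂.
I₂ = 4.28 × 2.54 = 10.87 kg·m².
ω₂ = I₁ω₁ / I₂ = (2.540)(3.16 rev/s) / (10.87) = 0.7383 rev/s = 44.30 rpm.

ω₂ ≈ 44.3 rpm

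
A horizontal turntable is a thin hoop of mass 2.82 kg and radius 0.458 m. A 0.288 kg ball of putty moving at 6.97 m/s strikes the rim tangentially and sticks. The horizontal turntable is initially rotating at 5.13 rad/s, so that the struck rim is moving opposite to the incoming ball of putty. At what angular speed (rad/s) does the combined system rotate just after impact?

|ω_f| ≈ 3.24 rad/s

The axle reaction passes through the axle and exerts no torque about it; angular momentum about the axle is conserved through the impact.
I_p = (2.82)(0.458)² = 0.5915 kg·m². Taking the sense of the ball of putty's angular momentum as positive, L_{ball} = m v R = (0.288)(6.97)(0.458) = 0.9194 kg·m²/s.
L_i = −I_p ω_p + m v R = −(0.5915)(5.13) + 0.9194 = -2.115 kg·m²/s.
After sticking, I_f = I_p + m R² = 0.5915 + (0.288)(0.458)² = 0.6519 kg·m².
ω_f = L_i / I_f = -2.115 / 0.6519 = -3.244 rad/s.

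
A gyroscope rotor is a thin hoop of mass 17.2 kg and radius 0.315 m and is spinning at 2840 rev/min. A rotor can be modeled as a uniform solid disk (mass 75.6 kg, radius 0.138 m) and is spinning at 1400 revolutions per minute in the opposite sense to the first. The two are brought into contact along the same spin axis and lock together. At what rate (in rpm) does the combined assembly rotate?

No external torque acts about the common axis, so total angular momentum is conserved.
Moments of inertia: I_A = (17.2)(0.315)² = 1.707 kg·m²; I_B = ½(75.6)(0.138)² = 0.7199 kg·m².
Taking A's sense as positive: L = (1.707)(2840) − (0.7199)(1400) = 3839 kg·m²·rpm.
Combined I = 1.707 + 0.7199 = 2.427 kg·m².
ω_f = L / I = 3839 / 2.427 = 1582 rpm.

|ω_f| ≈ 1580 rpm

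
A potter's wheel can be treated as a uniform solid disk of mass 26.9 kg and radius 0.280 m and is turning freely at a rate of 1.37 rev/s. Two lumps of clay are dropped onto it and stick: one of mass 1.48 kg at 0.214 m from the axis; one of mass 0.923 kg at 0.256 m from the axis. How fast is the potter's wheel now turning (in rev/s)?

ω_f ≈ 1.22 rev/s

The added mass arrives with no angular momentum about the axis, and any external torque about the axis is negligible, so the system's angular momentum is conserved.
I_p = ½(26.9)(0.280)² = 1.054 kg·m².
Added inertia Σmr² = (1.48)(0.214)² + (0.923)(0.256)² = 0.1283 kg·m²; I_f = 1.054 + 0.1283 = 1.183 kg·m².
ω_f = I_p ω_i / I_f = (1.054)(1.37) / 1.183 = 1.221 rev/s.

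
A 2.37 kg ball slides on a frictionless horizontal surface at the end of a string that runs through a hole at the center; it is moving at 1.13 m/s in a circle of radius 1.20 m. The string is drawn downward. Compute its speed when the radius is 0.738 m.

v₂ ≈ 1.84 m/s

Central (radial) force ⇒ zero torque about the center ⇒ m v r is constant.
v₂ = v₁ r₁ / r₂ = (1.13)(1.20) / (0.738) = 1.837 m/s.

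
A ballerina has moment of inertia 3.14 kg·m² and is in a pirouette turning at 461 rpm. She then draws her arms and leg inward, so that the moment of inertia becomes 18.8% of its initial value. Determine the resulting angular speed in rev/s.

With no external torque about the axis, L is conserved: I₁ω₁ = I₂ω₂.
I₂ = 0.188 × 3.14 = 0.5903 kg·m².
ω₂ = I₁ω₁ / I₂ = (3.140)(461 rpm) / (0.5903) = 2452 rpm = 40.87 rev/s.

ω₂ ≈ 40.9 rev/s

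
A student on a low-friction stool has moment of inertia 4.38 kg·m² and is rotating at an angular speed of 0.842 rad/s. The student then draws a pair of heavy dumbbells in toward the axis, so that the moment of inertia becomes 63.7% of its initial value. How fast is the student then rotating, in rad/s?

ω₂ ≈ 1.32 rad/s

With no external torque about the axis, L is conserved: I₁ω₁ = I₂ω₂.
I₂ = 0.637 × 4.38 = 2.790 kg·m².
ω₂ = I₁ω₁ / I₂ = (4.380)(0.842 rad/s) / (2.790) = 1.322 rad/s.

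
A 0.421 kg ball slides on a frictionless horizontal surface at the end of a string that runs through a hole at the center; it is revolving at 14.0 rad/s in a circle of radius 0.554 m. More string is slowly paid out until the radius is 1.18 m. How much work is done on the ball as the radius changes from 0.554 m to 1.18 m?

W ≈ -9.87 J

No torque about the axis ⇒ m r₁² ω₁ = m r₂² ω₂.
ω₂ = ω₁ (r₁/r₂)² = (14.0)(0.554/1.18)² = 3.086 rad/s.
W = ΔKE = ½m(v₂² − v₁²) = -9.872 J.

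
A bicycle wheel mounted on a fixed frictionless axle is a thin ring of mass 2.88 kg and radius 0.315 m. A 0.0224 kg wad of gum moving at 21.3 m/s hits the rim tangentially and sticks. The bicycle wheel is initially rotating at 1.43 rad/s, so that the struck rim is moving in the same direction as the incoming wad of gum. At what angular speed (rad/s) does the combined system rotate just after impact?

The axle reaction passes through the axle and exerts no torque about it; angular momentum about the axle is conserved through the impact.
I_p = (2.88)(0.315)² = 0.2858 kg·m². Taking the sense of the wad of gum's angular momentum as positive, L_{wad} = m v R = (0.0224)(21.3)(0.315) = 0.1503 kg·m²/s.
L_i = +I_p ω_p + m v R = +(0.2858)(1.43) + 0.1503 = 0.5589 kg·m²/s.
After sticking, I_f = I_p + m R² = 0.2858 + (0.0224)(0.315)² = 0.2880 kg·m².
ω_f = L_i / I_f = 0.5589 / 0.2880 = 1.941 rad/s.

|ω_f| ≈ 1.94 rad/s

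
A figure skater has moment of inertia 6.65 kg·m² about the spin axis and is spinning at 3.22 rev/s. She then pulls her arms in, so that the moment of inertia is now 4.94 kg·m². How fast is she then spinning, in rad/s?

ω₂ ≈ 27.2 rad/s

Angular momentum about the spin axis is conserved since the torque about it is zero.
ω₂ = I₁ω₁ / I₂ = (6.650)(3.22 rev/s) / (4.940) = 4.335 rev/s = 27.24 rad/s.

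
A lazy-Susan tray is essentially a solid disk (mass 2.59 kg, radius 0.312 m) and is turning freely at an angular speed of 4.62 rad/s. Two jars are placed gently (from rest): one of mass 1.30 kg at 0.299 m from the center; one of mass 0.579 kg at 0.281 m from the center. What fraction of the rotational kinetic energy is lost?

fraction ≈ 0.562

The added mass arrives with no angular momentum about the center, and any external torque about the center is negligible, so the system's angular momentum is conserved.
I_p = ½(2.59)(0.312)² = 0.1261 kg·m².
Added inertia Σmr² = (1.30)(0.299)² + (0.579)(0.281)² = 0.1619 kg·m²; I_f = 0.1261 + 0.1619 = 0.2880 kg·m².
ω_f = I_p ω_i / I_f = (0.1261)(4.62) / 0.2880 = 2.022 rad/s.
KE_i = ½(0.1261)(4.620 rad/s)² = 1.345 J; KE_f = ½(0.2880)(2.022)² = 0.5889 J.
Fraction lost = 0.5623.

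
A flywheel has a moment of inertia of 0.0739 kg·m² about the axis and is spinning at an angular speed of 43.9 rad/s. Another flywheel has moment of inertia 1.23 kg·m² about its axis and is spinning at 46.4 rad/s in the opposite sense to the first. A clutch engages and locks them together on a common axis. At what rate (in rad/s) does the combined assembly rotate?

|ω_f| ≈ 41.3 rad/s

No external torque acts about the common axis, so total angular momentum is conserved.
Taking A's sense as positive: L = (0.07390)(43.9) − (1.230)(46.4) = -53.83 kg·m²·rad/s.
Combined I = 0.07390 + 1.230 = 1.304 kg·m².
ω_f = L / I = -53.83 / 1.304 = -41.28 rad/s.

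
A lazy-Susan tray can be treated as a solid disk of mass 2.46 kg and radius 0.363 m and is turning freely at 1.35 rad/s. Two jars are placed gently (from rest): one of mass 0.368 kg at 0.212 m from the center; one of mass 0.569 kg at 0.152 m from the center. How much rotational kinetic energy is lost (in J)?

energy lost ≈ 0.0229 J

The added mass arrives with no angular momentum about the center, and any external torque about the center is negligible, so the system's angular momentum is conserved.
I_p = ½(2.46)(0.363)² = 0.1621 kg·m².
Added inertia Σmr² = (0.368)(0.212)² + (0.569)(0.152)² = 0.02969 kg·m²; I_f = 0.1621 + 0.02969 = 0.1918 kg·m².
ω_f = I_p ω_i / I_f = (0.1621)(1.35) / 0.1918 = 1.141 rad/s.
KE_i = ½(0.1621)(1.350 rad/s)² = 0.1477 J; KE_f = ½(0.1918)(1.141)² = 0.1248 J.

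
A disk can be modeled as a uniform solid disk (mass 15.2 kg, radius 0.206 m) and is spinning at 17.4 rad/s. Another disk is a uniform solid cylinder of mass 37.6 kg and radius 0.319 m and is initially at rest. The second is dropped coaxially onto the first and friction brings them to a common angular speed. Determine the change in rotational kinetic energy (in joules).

ΔKE ≈ -41.8 J

The coupling torques are internal; angular momentum about the shared axis is conserved.
Moments of inertia: I_A = ½(15.2)(0.206)² = 0.3225 kg·m²; I_B = ½(37.6)(0.319)² = 1.913 kg·m².
Taking A's sense as positive: L = (0.3225)(17.4) = 5.612 kg·m²·rad/s.
Combined I = 0.3225 + 1.913 = 2.236 kg·m².
ω_f = L / I = 5.612 / 2.236 = 2.510 rad/s.
KE_i = ½ΣIω² = 48.82 J; KE_f = ½(2.236)(2.510)² = 7.043 J.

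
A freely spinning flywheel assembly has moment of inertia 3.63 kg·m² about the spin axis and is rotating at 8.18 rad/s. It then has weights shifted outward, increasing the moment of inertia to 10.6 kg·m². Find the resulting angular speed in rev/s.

ω₂ ≈ 0.446 rev/s

Angular momentum about the spin axis is conserved since the torque about it is zero.
ω₂ = I₁ω₁ / I₂ = (3.630)(8.18 rad/s) / (10.60) = 2.801 rad/s = 0.4458 rev/s.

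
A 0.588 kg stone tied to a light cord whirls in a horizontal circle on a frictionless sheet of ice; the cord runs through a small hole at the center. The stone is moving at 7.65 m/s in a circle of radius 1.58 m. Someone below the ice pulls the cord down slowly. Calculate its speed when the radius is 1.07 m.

Central (radial) force ⇒ zero torque about the center ⇒ m v r is constant.
v₂ = v₁ r₁ / r₂ = (7.65)(1.58) / (1.07) = 11.30 m/s.

v₂ ≈ 11.3 m/s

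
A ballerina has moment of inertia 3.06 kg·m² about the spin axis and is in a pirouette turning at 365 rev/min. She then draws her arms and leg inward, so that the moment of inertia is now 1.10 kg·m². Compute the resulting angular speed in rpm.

With no external torque about the axis, L is conserved: I₁ω₁ = I₂ω₂.
ω₂ = I₁ω₁ / I₂ = (3.060)(365 rpm) / (1.100) = 1015 rpm.

ω₂ ≈ 1020 rpm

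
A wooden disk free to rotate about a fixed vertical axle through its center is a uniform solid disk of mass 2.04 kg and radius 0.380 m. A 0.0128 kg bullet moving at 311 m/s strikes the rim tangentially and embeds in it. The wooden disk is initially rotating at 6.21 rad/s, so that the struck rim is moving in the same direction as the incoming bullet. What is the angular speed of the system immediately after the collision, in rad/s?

The axle reaction passes through the axle and exerts no torque about it; angular momentum about the axle is conserved through the impact.
I_p = ½(2.04)(0.380)² = 0.1473 kg·m². Taking the sense of the bullet's angular momentum as positive, L_{bullet} = m v R = (0.0128)(311)(0.380) = 1.513 kg·m²/s.
L_i = +I_p ω_p + m v R = +(0.1473)(6.21) + 1.513 = 2.427 kg·m²/s.
After sticking, I_f = I_p + m R² = 0.1473 + (0.0128)(0.380)² = 0.1491 kg·m².
ω_f = L_i / I_f = 2.427 / 0.1491 = 16.28 rad/s.

|ω_f| ≈ 16.3 rad/s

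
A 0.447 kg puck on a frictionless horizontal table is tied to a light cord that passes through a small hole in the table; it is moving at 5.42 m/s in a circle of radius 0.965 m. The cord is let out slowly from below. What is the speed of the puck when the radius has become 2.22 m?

The only horizontal force on the mass is along the cord (radial), so it exerts no torque about the hole and angular momentum m v r is conserved.
v₂ = v₁ r₁ / r₂ = (5.42)(0.965) / (2.22) = 2.356 m/s.

v₂ ≈ 2.36 m/s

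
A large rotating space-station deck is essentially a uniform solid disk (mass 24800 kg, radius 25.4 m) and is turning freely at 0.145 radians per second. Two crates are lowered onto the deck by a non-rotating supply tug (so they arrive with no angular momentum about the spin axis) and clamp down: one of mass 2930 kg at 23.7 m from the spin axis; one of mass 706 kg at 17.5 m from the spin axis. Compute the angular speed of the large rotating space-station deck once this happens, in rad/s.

ω_f ≈ 0.118 rad/s

No external torque acts about the spin axis; L_before = L_after.
I_p = ½(24800)(25.4)² = 8.000e+06 kg·m².
Added inertia Σmr² = (2930)(23.7)² + (706)(17.5)² = 1.862e+06 kg·m²; I_f = 8.000e+06 + 1.862e+06 = 9.862e+06 kg·m².
ω_f = I_p ω_i / I_f = (8.000e+06)(0.145) / 9.862e+06 = 0.1176 rad/s.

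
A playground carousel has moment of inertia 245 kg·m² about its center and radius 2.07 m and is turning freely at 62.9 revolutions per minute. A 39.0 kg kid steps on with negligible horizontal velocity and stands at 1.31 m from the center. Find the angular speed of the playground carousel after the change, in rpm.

ω_f ≈ 49.4 rpm

The added mass arrives with no angular momentum about the center, and any external torque about the center is negligible, so the system's angular momentum is conserved.
Added inertia Σmr² = (39.0)(1.31)² = 66.93 kg·m²; I_f = 245.0 + 66.93 = 311.9 kg·m².
ω_f = I_p ω_i / I_f = (245.0)(62.9) / 311.9 = 49.40 rpm.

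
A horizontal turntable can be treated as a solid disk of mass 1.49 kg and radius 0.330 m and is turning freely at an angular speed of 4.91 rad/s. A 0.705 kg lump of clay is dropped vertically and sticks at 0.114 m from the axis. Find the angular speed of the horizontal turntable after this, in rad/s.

ω_f ≈ 4.41 rad/s

No external torque acts about the axis; L_before = L_after.
I_p = ½(1.49)(0.330)² = 0.08113 kg·m².
Added inertia Σmr² = (0.705)(0.114)² = 0.009162 kg·m²; I_f = 0.08113 + 0.009162 = 0.09029 kg·m².
ω_f = I_p ω_i / I_f = (0.08113)(4.91) / 0.09029 = 4.412 rad/s.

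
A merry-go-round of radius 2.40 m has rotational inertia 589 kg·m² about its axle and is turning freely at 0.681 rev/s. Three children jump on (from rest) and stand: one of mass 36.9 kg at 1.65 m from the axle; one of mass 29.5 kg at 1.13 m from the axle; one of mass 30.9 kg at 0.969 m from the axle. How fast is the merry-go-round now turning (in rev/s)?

ω_f ≈ 0.530 rev/s

The added mass arrives with no angular momentum about the axle, and any external torque about the axle is negligible, so the system's angular momentum is conserved.
Added inertia Σmr² = (36.9)(1.65)² + (29.5)(1.13)² + (30.9)(0.969)² = 167.1 kg·m²; I_f = 589.0 + 167.1 = 756.1 kg·m².
ω_f = I_p ω_i / I_f = (589.0)(0.681) / 756.1 = 0.5305 rev/s.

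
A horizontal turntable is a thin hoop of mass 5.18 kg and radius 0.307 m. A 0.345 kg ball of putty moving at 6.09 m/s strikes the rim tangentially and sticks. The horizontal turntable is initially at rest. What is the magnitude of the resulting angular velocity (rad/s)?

About the axle the impulsive forces during the collision are internal, so angular momentum about that axis is conserved.
I_p = (5.18)(0.307)² = 0.4882 kg·m². Taking the sense of the ball of putty's angular momentum as positive, L_{ball} = m v R = (0.345)(6.09)(0.307) = 0.6450 kg·m²/s.
L_i = 0 + 0.6450 = 0.6450 kg·m²/s.
After sticking, I_f = I_p + m R² = 0.4882 + (0.345)(0.307)² = 0.5207 kg·m².
ω_f = L_i / I_f = 0.6450 / 0.5207 = 1.239 rad/s.

|ω_f| ≈ 1.24 rad/s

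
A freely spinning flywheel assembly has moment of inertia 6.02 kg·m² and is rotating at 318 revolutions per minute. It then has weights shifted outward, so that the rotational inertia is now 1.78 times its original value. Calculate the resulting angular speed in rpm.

Angular momentum about the spin axis is conserved since the torque about it is zero.
I₂ = 1.78 × 6.02 = 10.72 kg·m².
ω₂ = I₁ω₁ / I₂ = (6.020)(318 rpm) / (10.72) = 178.7 rpm.

ω₂ ≈ 179 rpm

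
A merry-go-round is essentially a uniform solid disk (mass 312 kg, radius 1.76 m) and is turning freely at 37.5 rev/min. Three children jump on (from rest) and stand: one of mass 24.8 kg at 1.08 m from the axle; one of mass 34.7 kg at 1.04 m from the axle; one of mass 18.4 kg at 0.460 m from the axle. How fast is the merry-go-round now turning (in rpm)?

ω_f ≈ 32.7 rpm

The added mass arrives with no angular momentum about the axle, and any external torque about the axle is negligible, so the system's angular momentum is conserved.
I_p = ½(312)(1.76)² = 483.2 kg·m².
Added inertia Σmr² = (24.8)(1.08)² + (34.7)(1.04)² + (18.4)(0.460)² = 70.35 kg·m²; I_f = 483.2 + 70.35 = 553.6 kg·m².
ω_f = I_p ω_i / I_f = (483.2)(37.5) / 553.6 = 32.73 rpm.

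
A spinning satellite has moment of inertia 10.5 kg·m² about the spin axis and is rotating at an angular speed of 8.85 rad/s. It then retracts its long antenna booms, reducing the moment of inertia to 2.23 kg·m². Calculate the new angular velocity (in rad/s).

ω₂ ≈ 41.7 rad/s

With no external torque about the axis, L is conserved: I₁ω₁ = I₂ω₂.
ω₂ = I₁ω₁ / I₂ = (10.50)(8.85 rad/s) / (2.230) = 41.67 rad/s.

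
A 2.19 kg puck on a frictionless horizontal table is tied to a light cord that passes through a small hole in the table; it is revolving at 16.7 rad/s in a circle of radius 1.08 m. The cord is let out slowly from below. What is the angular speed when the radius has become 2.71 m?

ω₂ ≈ 2.65 rad/s

No torque about the axis ⇒ m r₁² ω₁ = m r₂² ω₂.
ω₂ = ω₁ (r₁/r₂)² = (16.7)(1.08/2.71)² = 2.652 rad/s.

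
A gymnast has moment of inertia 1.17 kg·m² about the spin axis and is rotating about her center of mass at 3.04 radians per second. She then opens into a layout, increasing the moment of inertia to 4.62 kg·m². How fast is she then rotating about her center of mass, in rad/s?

With no external torque about the axis, L is conserved: I₁ω₁ = I₂ω₂.
ω₂ = I₁ω₁ / I₂ = (1.170)(3.04 rad/s) / (4.620) = 0.7699 rad/s.

ω₂ ≈ 0.770 rad/s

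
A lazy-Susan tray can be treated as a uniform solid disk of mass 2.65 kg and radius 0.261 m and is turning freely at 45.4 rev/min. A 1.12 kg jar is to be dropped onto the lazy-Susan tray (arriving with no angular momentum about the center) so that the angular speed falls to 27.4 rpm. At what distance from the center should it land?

No external torque acts about the center; L_before = L_after.
I_p = ½(2.65)(0.261)² = 0.09026 kg·m².
I_p ω_i = (I_p + m r²) ω_f ⇒ m r² = I_p(ω_i/ω_f − 1) = 0.09026(45.4/27.4 − 1) = 0.05930 kg·m².
r = √(0.05930/1.12) = 0.2301 m.

r ≈ 0.230 m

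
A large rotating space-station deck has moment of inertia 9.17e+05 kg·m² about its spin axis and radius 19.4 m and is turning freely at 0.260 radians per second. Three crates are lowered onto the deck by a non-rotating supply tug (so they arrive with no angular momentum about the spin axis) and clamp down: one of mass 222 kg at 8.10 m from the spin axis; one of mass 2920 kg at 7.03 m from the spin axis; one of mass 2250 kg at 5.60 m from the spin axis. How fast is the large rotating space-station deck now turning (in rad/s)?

The added mass arrives with no angular momentum about the spin axis, and any external torque about the spin axis is negligible, so the system's angular momentum is conserved.
Added inertia Σmr² = (222)(8.10)² + (2920)(7.03)² + (2250)(5.60)² = 2.294e+05 kg·m²; I_f = 9.170e+05 + 2.294e+05 = 1.146e+06 kg·m².
ω_f = I_p ω_i / I_f = (9.170e+05)(0.260) / 1.146e+06 = 0.2080 rad/s.

ω_f ≈ 0.208 rad/s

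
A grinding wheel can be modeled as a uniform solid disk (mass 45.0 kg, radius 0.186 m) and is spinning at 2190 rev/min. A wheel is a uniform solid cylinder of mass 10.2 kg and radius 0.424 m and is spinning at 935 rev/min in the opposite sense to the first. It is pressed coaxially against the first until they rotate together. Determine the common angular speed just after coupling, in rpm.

|ω_f| ≈ 500 rpm

No external torque acts about the common axis, so total angular momentum is conserved.
Moments of inertia: I_A = ½(45.0)(0.186)² = 0.7784 kg·m²; I_B = ½(10.2)(0.424)² = 0.9169 kg·m².
Taking A's sense as positive: L = (0.7784)(2190) − (0.9169)(935) = 847.5 kg·m²·rpm.
Combined I = 0.7784 + 0.9169 = 1.695 kg·m².
ω_f = L / I = 847.5 / 1.695 = 499.9 rpm.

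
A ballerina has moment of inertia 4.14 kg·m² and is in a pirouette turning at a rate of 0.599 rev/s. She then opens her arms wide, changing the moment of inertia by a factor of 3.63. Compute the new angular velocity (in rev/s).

With no external torque about the axis, L is conserved: I₁ω₁ = I₂ω₂.
I₂ = 3.63 × 4.14 = 15.03 kg·m².
ω₂ = I₁ω₁ / I₂ = (4.140)(0.599 rev/s) / (15.03) = 0.1650 rev/s.

ω₂ ≈ 0.165 rev/s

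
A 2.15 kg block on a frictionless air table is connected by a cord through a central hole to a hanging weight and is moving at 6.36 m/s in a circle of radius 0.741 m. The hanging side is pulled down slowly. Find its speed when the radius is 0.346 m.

Central (radial) force ⇒ zero torque about the center ⇒ m v r is constant.
v₂ = v₁ r₁ / r₂ = (6.36)(0.741) / (0.346) = 13.62 m/s.

v₂ ≈ 13.6 m/s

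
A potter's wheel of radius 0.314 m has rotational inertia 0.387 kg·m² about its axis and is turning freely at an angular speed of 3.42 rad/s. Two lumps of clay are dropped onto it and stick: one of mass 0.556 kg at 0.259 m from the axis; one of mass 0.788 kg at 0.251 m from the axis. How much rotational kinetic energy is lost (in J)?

No external torque acts about the axis; L_before = L_after.
Added inertia Σmr² = (0.556)(0.259)² + (0.788)(0.251)² = 0.08694 kg·m²; I_f = 0.3870 + 0.08694 = 0.4739 kg·m².
ω_f = I_p ω_i / I_f = (0.3870)(3.42) / 0.4739 = 2.793 rad/s.
KE_i = ½(0.3870)(3.420 rad/s)² = 2.263 J; KE_f = ½(0.4739)(2.793)² = 1.848 J.

energy lost ≈ 0.415 J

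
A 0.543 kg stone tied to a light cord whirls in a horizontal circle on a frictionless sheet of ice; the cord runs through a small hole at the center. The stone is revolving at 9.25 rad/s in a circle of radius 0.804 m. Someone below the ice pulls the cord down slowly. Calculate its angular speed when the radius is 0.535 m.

No torque about the axis ⇒ m r₁² ω₁ = m r₂² ω₂.
ω₂ = ω₁ (r₁/r₂)² = (9.25)(0.804/0.535)² = 20.89 rad/s.

ω₂ ≈ 20.9 rad/s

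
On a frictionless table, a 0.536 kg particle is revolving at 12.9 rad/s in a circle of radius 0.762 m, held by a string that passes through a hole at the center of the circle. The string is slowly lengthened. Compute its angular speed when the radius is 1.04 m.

The constraining force is radial, so m r² ω about the center is conserved.
ω₂ = ω₁ (r₁/r₂)² = (12.9)(0.762/1.04)² = 6.925 rad/s.

ω₂ ≈ 6.93 rad/s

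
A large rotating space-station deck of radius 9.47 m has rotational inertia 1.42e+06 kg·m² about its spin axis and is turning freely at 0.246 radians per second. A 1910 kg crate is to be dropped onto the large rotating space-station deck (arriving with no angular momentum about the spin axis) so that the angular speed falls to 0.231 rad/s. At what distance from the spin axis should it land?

The added mass arrives with no angular momentum about the spin axis, and any external torque about the spin axis is negligible, so the system's angular momentum is conserved.
I_p ω_i = (I_p + m r²) ω_f ⇒ m r² = I_p(ω_i/ω_f − 1) = 1.420e+06(0.246/0.231 − 1) = 92210 kg·m².
r = √(92210/1910) = 6.948 m.

r ≈ 6.95 m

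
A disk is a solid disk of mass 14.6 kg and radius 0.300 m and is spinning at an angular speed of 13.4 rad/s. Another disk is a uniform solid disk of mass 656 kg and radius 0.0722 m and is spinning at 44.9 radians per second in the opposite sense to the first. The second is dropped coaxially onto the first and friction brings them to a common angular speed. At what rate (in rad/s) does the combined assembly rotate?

|ω_f| ≈ 28.7 rad/s

No external torque acts about the common axis, so total angular momentum is conserved.
Moments of inertia: I_A = ½(14.6)(0.300)² = 0.6570 kg·m²; I_B = ½(656)(0.0722)² = 1.710 kg·m².
Taking A's sense as positive: L = (0.6570)(13.4) − (1.710)(44.9) = -67.97 kg·m²·rad/s.
Combined I = 0.6570 + 1.710 = 2.367 kg·m².
ω_f = L / I = -67.97 / 2.367 = -28.72 rad/s.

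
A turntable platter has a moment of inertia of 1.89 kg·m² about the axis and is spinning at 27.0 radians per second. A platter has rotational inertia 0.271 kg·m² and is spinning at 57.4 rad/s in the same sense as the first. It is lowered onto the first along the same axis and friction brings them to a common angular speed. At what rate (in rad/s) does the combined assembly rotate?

|ω_f| ≈ 30.8 rad/s

No external torque acts about the common axis, so total angular momentum is conserved.
Taking A's sense as positive: L = (1.890)(27.0) + (0.2710)(57.4) = 66.59 kg·m²·rad/s.
Combined I = 1.890 + 0.2710 = 2.161 kg·m².
ω_f = L / I = 66.59 / 2.161 = 30.81 rad/s.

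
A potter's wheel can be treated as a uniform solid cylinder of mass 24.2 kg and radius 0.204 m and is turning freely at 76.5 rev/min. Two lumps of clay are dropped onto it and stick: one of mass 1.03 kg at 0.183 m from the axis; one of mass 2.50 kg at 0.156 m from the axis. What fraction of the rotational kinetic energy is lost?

fraction ≈ 0.159

The added mass arrives with no angular momentum about the axis, and any external torque about the axis is negligible, so the system's angular momentum is conserved.
I_p = ½(24.2)(0.204)² = 0.5036 kg·m².
Added inertia Σmr² = (1.03)(0.183)² + (2.50)(0.156)² = 0.09533 kg·m²; I_f = 0.5036 + 0.09533 = 0.5989 kg·m².
ω_f = I_p ω_i / I_f = (0.5036)(76.5) / 0.5989 = 64.32 rpm.
KE_i = ½(0.5036)(8.011 rad/s)² = 16.16 J; KE_f = ½(0.5989)(6.736)² = 13.59 J.
Fraction lost = 0.1592.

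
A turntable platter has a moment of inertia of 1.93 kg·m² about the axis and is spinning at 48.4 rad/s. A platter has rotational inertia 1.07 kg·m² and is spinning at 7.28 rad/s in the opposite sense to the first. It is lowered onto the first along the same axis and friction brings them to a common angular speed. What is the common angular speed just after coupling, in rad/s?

No external torque acts about the common axis, so total angular momentum is conserved.
Taking A's sense as positive: L = (1.930)(48.4) − (1.070)(7.28) = 85.62 kg·m²·rad/s.
Combined I = 1.930 + 1.070 = 3.000 kg·m².
ω_f = L / I = 85.62 / 3.000 = 28.54 rad/s.

|ω_f| ≈ 28.5 rad/s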